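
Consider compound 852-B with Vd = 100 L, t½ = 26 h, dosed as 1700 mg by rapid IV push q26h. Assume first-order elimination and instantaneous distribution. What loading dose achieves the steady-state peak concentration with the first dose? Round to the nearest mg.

f = (1/2)^(26/26) ≈ 0.500000; accumulation ratio R = 1/(1−f) ≈ 2.00000.
Loading dose to hit Cmax,ss on first dose: D_load = D_maint·R ≈ 1700 × 2.00000 ≈ 3400.00 mg.

3400 mg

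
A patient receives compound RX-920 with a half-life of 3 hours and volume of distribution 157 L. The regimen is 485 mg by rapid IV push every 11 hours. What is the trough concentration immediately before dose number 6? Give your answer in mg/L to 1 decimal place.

f = (1/2)^(τ/t½) = (1/2)^(11/3) ≈ 0.0787.
C₀ = D/Vd = 485/157 ≈ 3.089 mg/L.
Before the 6th dose, 5 doses have been given. Superposition: Cmin = C₀·(f + f² + … + f^5).
≈ 3.089 × (0.0787 + 0.0062 + 0.0005 + 0.0000 + 0.0000) ≈ 3.089 × 0.0854 ≈ 0.264 mg/L.

0.3 mg/L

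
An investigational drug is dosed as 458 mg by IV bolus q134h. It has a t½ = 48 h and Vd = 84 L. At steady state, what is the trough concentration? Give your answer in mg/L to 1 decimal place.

0.9 mg/L

τ/t½ = 134/48 ≈ 2.7917, so fraction remaining f = (1/2)^(134/48) ≈ 0.1444.
Single-dose peak C₀ = D/Vd = 458/84 ≈ 5.452 mg/L.
Steady-state trough Cmin,ss = C₀·f/(1−f) ≈ 5.452 × 0.1444/0.8556 ≈ 0.920 mg/L.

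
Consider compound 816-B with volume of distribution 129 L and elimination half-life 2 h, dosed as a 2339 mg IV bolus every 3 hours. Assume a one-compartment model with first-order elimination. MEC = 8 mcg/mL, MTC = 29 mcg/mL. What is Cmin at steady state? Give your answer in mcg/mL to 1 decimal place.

Over one 3-h interval, 3/2 ≈ 1.5 half-lives elapse, leaving f ≈ 0.3536 of each dose.
Single-dose peak C₀ = D/Vd = 2339/129 ≈ 18.132 mcg/mL.
Steady-state trough Cmin,ss = C₀·f/(1−f) ≈ 18.132 × 0.3536/0.6464 ≈ 9.919 mcg/mL.
Trough 9.9 mcg/mL vs MEC 8 mcg/mL: adequate.

9.9 mcg/mL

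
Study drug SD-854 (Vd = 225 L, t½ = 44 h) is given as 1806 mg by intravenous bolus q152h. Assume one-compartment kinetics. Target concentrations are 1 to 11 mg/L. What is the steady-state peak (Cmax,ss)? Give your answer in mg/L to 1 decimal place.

8.8 mg/L

Over one 152-h interval, 152/44 ≈ 3.4545 half-lives elapse, leaving f ≈ 0.0912 of each dose.
Accumulation ratio R = 1/(1 − f) ≈ 1/0.9088 ≈ 1.1004.
Single-dose peak C₀ = D/Vd = 1806/225 ≈ 8.027 mg/L.
Steady-state peak Cmax,ss = C₀·R ≈ 8.027 × 1.1004 ≈ 8.833 mg/L.
Peak 8.8 mg/L vs MTC 11 mg/L: below toxic threshold.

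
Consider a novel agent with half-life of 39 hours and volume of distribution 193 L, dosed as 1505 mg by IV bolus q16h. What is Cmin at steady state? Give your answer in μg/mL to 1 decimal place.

Over one 16-h interval, 16/39 ≈ 0.41026 half-lives elapse, leaving f ≈ 0.7525 of each dose.
Accumulation ratio R = 1/(1 − f) ≈ 1/0.2475 ≈ 4.0404.
Single-dose peak C₀ = D/Vd = 1505/193 ≈ 7.798 μg/mL.
Cmax,ss = C₀/(1 − f) ≈ 7.798/0.2475 ≈ 31.507 μg/mL.
Steady-state trough Cmin,ss = Cmax,ss·f ≈ 31.507 × 0.7525 ≈ 23.709 μg/mL.

23.7 μg/mL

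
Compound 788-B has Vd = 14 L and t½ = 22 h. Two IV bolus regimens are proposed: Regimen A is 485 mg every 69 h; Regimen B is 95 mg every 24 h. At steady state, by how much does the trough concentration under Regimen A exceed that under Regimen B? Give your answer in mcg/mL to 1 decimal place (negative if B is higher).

Regimen A: f = (1/2)^(69/22) ≈ 0.1137; Cmin,ss = (485/14)·f/(1−f) ≈ 4.444 mcg/mL.
Regimen B: f = (1/2)^(24/22) ≈ 0.4695; Cmin,ss = (95/14)·f/(1−f) ≈ 6.005 mcg/mL.
Difference ≈ 4.444 − 6.005 ≈ -1.561 mcg/mL.

-1.6 mcg/mL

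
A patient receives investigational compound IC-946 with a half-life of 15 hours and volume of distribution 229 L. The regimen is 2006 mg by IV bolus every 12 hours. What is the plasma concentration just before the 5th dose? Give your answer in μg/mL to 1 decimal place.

10.5 μg/mL

f = (1/2)^(τ/t½) = (1/2)^(12/15) ≈ 0.5743.
C₀ = D/Vd = 2006/229 ≈ 8.760 μg/mL.
Before the 5th dose, 4 doses have been given. Superposition: Cmin = C₀·(f + f² + … + f^4).
≈ 8.760 × (0.5743 + 0.3298 + 0.1894 + 0.1088) ≈ 8.760 × 1.2023 ≈ 10.532 μg/mL.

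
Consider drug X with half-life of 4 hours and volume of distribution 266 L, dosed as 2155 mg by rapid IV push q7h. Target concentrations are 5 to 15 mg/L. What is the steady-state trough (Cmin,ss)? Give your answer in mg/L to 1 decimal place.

3.4 mg/L

k = ln2/t½ = ln2/4 ≈ 0.173287 h⁻¹; fraction remaining f = e^(−kτ) = e^(−0.173287×7) ≈ 0.2973.
Accumulation ratio R = 1/(1 − f) ≈ 1/0.7027 ≈ 1.4231.
Each bolus raises the concentration by D/Vd = 2155/266 ≈ 8.102 mg/L.
Cmax,ss = C₀/(1 − f) ≈ 8.102/0.7027 ≈ 11.530 mg/L.
One interval later, Cmin,ss = Cmax,ss·e^(−kτ) ≈ 11.530 × 0.2973 ≈ 3.428 mg/L.
Trough 3.4 mg/L vs MEC 5 mg/L: subtherapeutic.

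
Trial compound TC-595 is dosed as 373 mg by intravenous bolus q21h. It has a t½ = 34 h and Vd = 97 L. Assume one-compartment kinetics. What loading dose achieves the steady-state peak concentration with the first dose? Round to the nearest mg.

f = (1/2)^(21/34) ≈ 0.651733; accumulation ratio R = 1/(1−f) ≈ 2.87136.
Loading dose to hit Cmax,ss on first dose: D_load = D_maint·R ≈ 373 × 2.87136 ≈ 1071.02 mg.

1071 mg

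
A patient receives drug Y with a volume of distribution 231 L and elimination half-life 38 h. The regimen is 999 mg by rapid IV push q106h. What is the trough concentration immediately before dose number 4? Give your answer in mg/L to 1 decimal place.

0.7 mg/L

f = (1/2)^(τ/t½) = (1/2)^(106/38) ≈ 0.1446.
C₀ = D/Vd = 999/231 ≈ 4.325 mg/L.
Before the 4th dose, 3 doses have been given. Superposition: Cmin = C₀·(f + f² + … + f^3).
≈ 4.325 × (0.1446 + 0.0209 + 0.0030) ≈ 4.325 × 0.1685 ≈ 0.729 mg/L.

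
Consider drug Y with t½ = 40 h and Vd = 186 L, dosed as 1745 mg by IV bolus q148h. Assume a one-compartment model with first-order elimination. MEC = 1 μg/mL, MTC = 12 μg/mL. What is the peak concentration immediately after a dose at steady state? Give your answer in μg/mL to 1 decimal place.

k = ln2/t½ = ln2/40 ≈ 0.017329 h⁻¹; fraction remaining f = e^(−kτ) = e^(−0.017329×148) ≈ 0.0769.
At steady state, accumulation factor R = 1/(1 − e^(−kτ)) ≈ 1.0833.
Single-dose peak C₀ = D/Vd = 1745/186 ≈ 9.382 μg/mL.
Steady-state peak Cmax,ss = C₀·R ≈ 9.382 × 1.0833 ≈ 10.164 μg/mL.
Peak 10.2 μg/mL vs MTC 12 μg/mL: below toxic threshold.

10.2 μg/mL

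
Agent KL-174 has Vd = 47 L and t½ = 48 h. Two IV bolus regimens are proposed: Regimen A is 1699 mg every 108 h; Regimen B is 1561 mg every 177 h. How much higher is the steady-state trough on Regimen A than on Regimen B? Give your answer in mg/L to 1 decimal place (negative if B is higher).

6.8 mg/L

Regimen A: f = (1/2)^(108/48) ≈ 0.2102; Cmin,ss = (1699/47)·f/(1−f) ≈ 9.621 mg/L.
Regimen B: f = (1/2)^(177/48) ≈ 0.0776; Cmin,ss = (1561/47)·f/(1−f) ≈ 2.794 mg/L.
Difference ≈ 9.621 − 2.794 ≈ 6.827 mg/L.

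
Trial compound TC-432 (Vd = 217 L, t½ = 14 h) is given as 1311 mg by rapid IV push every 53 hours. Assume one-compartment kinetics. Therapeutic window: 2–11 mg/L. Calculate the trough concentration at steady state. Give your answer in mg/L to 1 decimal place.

0.5 mg/L

τ/t½ = 53/14 ≈ 3.7857, so fraction remaining f = (1/2)^(53/14) ≈ 0.0725.
Accumulation ratio R = 1/(1 − f) ≈ 1/0.9275 ≈ 1.0782.
Single-dose peak C₀ = D/Vd = 1311/217 ≈ 6.041 mg/L.
Steady-state peak Cmax,ss = C₀·R ≈ 6.041 × 1.0782 ≈ 6.513 mg/L.
One interval later, Cmin,ss = Cmax,ss·e^(−kτ) ≈ 6.513 × 0.0725 ≈ 0.472 mg/L.
Trough 0.5 mg/L vs MEC 2 mg/L: subtherapeutic.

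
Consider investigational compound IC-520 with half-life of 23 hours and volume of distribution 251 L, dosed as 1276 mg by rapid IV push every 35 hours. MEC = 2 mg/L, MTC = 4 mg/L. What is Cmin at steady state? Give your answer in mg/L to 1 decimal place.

2.7 mg/L

τ/t½ = 35/23 ≈ 1.5217, so fraction remaining f = (1/2)^(35/23) ≈ 0.3483.
Single-dose peak C₀ = D/Vd = 1276/251 ≈ 5.084 mg/L.
Steady-state trough Cmin,ss = C₀·f/(1−f) ≈ 5.084 × 0.3483/0.6517 ≈ 2.717 mg/L.
Trough 2.7 mg/L vs MEC 2 mg/L: adequate.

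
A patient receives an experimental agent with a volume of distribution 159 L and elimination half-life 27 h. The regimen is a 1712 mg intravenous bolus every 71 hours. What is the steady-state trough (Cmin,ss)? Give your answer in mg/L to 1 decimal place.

τ/t½ = 71/27 ≈ 2.6296, so fraction remaining f = (1/2)^(71/27) ≈ 0.1616.
Accumulation ratio R = 1/(1 − f) ≈ 1/0.8384 ≈ 1.1927.
Each bolus raises the concentration by D/Vd = 1712/159 ≈ 10.767 mg/L.
Cmax,ss = C₀/(1 − f) ≈ 10.767/0.8384 ≈ 12.842 mg/L.
One interval later, Cmin,ss = Cmax,ss·e^(−kτ) ≈ 12.842 × 0.1616 ≈ 2.075 mg/L.

2.1 mg/L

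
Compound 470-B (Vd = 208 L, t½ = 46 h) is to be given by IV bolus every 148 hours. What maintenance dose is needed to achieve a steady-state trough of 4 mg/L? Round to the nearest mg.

6906 mg

τ/t½ = 148/46 ≈ 3.2174, so f = (1/2)^(148/46) ≈ 0.107515.
Cmin,ss = (D/Vd)·f/(1−f), so D = Cmin,ss·Vd·(1−f)/f.
D = 4 × 208 × (1−f)/f ≈ 4 × 208 × 8.30103 ≈ 6906.46 mg.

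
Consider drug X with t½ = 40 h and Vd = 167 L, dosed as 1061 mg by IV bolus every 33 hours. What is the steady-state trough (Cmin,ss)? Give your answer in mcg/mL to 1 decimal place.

k = ln2/t½ = ln2/40 ≈ 0.017329 h⁻¹; fraction remaining f = e^(−kτ) = e^(−0.017329×33) ≈ 0.5645.
Single-dose peak C₀ = D/Vd = 1061/167 ≈ 6.353 mcg/mL.
Steady-state trough Cmin,ss = C₀·f/(1−f) ≈ 6.353 × 0.5645/0.4355 ≈ 8.235 mcg/mL.

8.2 mcg/mL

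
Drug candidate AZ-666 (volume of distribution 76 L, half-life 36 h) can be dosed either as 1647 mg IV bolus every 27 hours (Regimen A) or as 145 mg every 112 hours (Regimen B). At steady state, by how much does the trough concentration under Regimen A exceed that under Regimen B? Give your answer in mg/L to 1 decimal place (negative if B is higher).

31.5 mg/L

Regimen A: f = (1/2)^(27/36) ≈ 0.5946; Cmin,ss = (1647/76)·f/(1−f) ≈ 31.785 mg/L.
Regimen B: f = (1/2)^(112/36) ≈ 0.1157; Cmin,ss = (145/76)·f/(1−f) ≈ 0.250 mg/L.
Difference ≈ 31.785 − 0.250 ≈ 31.535 mg/L.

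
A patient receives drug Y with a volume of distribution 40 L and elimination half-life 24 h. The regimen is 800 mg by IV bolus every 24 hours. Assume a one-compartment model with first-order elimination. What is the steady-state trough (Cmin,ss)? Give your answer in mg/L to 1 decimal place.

The dosing interval is 1 half-life, so f = 2^(−1) = 0.5.
At steady state, R = 1/(1 − 0.5) = 2/1.
Single-dose peak C₀ = D/Vd = 800/40 = 20 mg/L.
Steady-state peak Cmax,ss = C₀·R = 20 × 2/1 ≈ 40.000 mg/L.
Steady-state trough Cmin,ss = Cmax,ss·f ≈ 40.000 × 0.5 ≈ 20.000 mg/L.

20.0 mg/L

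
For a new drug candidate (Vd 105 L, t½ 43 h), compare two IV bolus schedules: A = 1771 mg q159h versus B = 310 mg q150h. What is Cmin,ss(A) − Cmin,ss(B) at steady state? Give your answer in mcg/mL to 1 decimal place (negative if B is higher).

1.1 mcg/mL

Regimen A: f = (1/2)^(159/43) ≈ 0.0771; Cmin,ss = (1771/105)·f/(1−f) ≈ 1.409 mcg/mL.
Regimen B: f = (1/2)^(150/43) ≈ 0.0891; Cmin,ss = (310/105)·f/(1−f) ≈ 0.289 mcg/mL.
Difference ≈ 1.409 − 0.289 ≈ 1.120 mcg/mL.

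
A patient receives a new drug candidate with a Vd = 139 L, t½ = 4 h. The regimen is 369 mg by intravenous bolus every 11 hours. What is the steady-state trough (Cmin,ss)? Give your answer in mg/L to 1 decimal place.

0.5 mg/L

Over one 11-h interval, 11/4 ≈ 2.75 half-lives elapse, leaving f ≈ 0.1487 of each dose.
Each bolus raises the concentration by D/Vd = 369/139 ≈ 2.655 mg/L.
Steady-state trough Cmin,ss = C₀·f/(1−f) ≈ 2.655 × 0.1487/0.8513 ≈ 0.464 mg/L.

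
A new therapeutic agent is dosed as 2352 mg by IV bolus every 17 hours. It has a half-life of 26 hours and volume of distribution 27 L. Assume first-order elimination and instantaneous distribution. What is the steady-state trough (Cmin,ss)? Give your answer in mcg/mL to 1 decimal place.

151.9 mcg/mL

Over one 17-h interval, 17/26 ≈ 0.65385 half-lives elapse, leaving f ≈ 0.6356 of each dose.
Single-dose peak C₀ = D/Vd = 2352/27 ≈ 87.111 mcg/mL.
Steady-state trough Cmin,ss = C₀·f/(1−f) ≈ 87.111 × 0.6356/0.3644 ≈ 151.942 mcg/mL.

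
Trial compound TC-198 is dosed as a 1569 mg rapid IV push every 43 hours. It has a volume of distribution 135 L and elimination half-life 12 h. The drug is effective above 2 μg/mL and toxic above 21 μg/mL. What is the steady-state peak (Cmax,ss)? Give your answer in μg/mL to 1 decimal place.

k = ln2/t½ = ln2/12 ≈ 0.057762 h⁻¹; fraction remaining f = e^(−kτ) = e^(−0.057762×43) ≈ 0.0834.
At steady state, accumulation factor R = 1/(1 − e^(−kτ)) ≈ 1.0910.
Each bolus raises the concentration by D/Vd = 1569/135 ≈ 11.622 μg/mL.
Steady-state peak Cmax,ss = C₀·R ≈ 11.622 × 1.0910 ≈ 12.680 μg/mL.
Peak 12.7 μg/mL vs MTC 21 μg/mL: below toxic threshold.

12.7 μg/mL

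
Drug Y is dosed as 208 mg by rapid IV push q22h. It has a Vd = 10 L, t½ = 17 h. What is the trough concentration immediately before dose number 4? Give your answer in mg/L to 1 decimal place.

f = (1/2)^(τ/t½) = (1/2)^(22/17) ≈ 0.4078.
C₀ = D/Vd = 208/10 ≈ 20.800 mg/L.
Before the 4th dose, 3 doses have been given. Superposition: Cmin = C₀·(f + f² + … + f^3).
≈ 20.800 × (0.4078 + 0.1663 + 0.0678) ≈ 20.800 × 0.6419 ≈ 13.352 mg/L.

13.4 mg/L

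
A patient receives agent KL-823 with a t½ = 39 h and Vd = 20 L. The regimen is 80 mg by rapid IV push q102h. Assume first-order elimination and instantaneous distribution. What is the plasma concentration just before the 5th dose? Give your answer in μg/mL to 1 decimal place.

0.8 μg/mL

f = (1/2)^(τ/t½) = (1/2)^(102/39) ≈ 0.1632.
C₀ = D/Vd = 80/20 ≈ 4.000 μg/mL.
Before the 5th dose, 4 doses have been given. Superposition: Cmin = C₀·(f + f² + … + f^4).
≈ 4.000 × (0.1632 + 0.0266 + 0.0043 + 0.0007) ≈ 4.000 × 0.1948 ≈ 0.779 μg/mL.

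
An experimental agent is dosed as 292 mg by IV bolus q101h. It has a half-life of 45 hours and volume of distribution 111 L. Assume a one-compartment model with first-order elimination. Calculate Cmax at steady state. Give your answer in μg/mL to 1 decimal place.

3.3 μg/mL

τ/t½ = 101/45 ≈ 2.2444, so fraction remaining f = (1/2)^(101/45) ≈ 0.2110.
At steady state, accumulation factor R = 1/(1 − e^(−kτ)) ≈ 1.2674.
Single-dose peak C₀ = D/Vd = 292/111 ≈ 2.631 μg/mL.
Steady-state peak Cmax,ss = C₀·R ≈ 2.631 × 1.2674 ≈ 3.335 μg/mL.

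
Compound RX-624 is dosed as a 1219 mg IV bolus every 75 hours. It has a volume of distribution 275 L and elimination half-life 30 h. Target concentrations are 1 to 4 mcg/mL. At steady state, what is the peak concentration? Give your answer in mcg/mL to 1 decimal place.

5.4 mcg/mL

Over one 75-h interval, 75/30 ≈ 2.5 half-lives elapse, leaving f ≈ 0.1768 of each dose.
At steady state, accumulation factor R = 1/(1 − e^(−kτ)) ≈ 1.2148.
Single-dose peak C₀ = D/Vd = 1219/275 ≈ 4.433 mcg/mL.
Steady-state peak Cmax,ss = C₀·R ≈ 4.433 × 1.2148 ≈ 5.385 mcg/mL.
Peak 5.4 mcg/mL vs MTC 4 mcg/mL: exceeds toxic threshold.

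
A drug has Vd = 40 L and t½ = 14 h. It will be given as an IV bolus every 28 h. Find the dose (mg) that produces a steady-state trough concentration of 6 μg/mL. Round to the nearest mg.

τ/t½ = 28/14 ≈ 2, so f = (1/2)^(28/14) ≈ 0.250000.
Cmin,ss = (D/Vd)·f/(1−f), so D = Cmin,ss·Vd·(1−f)/f.
D = 6 × 40 × (1−f)/f ≈ 6 × 40 × 3.00000 ≈ 720.00 mg.

720 mg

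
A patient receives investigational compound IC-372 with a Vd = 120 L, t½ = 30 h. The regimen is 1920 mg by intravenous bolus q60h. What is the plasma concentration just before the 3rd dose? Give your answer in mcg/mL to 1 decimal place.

f = (1/2)^(τ/t½) = (1/2)^(60/30) ≈ 0.2500.
C₀ = D/Vd = 1920/120 ≈ 16.000 mcg/mL.
Before the 3rd dose, 2 doses have been given. Superposition: Cmin = C₀·(f + f²).
≈ 16.000 × (0.2500 + 0.0625) ≈ 16.000 × 0.3125 ≈ 5.000 mcg/mL.

5.0 mcg/mL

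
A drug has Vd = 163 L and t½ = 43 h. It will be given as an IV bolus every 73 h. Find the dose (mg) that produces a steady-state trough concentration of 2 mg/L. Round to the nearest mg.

τ/t½ = 73/43 ≈ 1.6977, so f = (1/2)^(73/43) ≈ 0.308283.
Cmin,ss = (D/Vd)·f/(1−f), so D = Cmin,ss·Vd·(1−f)/f.
D = 2 × 163 × (1−f)/f ≈ 2 × 163 × 2.24377 ≈ 731.47 mg.

731 mg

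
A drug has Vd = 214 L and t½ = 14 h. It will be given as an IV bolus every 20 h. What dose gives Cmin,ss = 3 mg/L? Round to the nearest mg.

τ/t½ = 20/14 ≈ 1.4286, so f = (1/2)^(20/14) ≈ 0.371499.
Cmin,ss = (D/Vd)·f/(1−f), so D = Cmin,ss·Vd·(1−f)/f.
D = 3 × 214 × (1−f)/f ≈ 3 × 214 × 1.69180 ≈ 1086.14 mg.

1086 mg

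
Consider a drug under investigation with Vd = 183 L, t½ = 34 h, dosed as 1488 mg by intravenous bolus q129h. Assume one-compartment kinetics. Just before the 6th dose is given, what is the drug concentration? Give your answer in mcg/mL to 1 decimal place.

0.6 mcg/mL

f = (1/2)^(τ/t½) = (1/2)^(129/34) ≈ 0.0721.
C₀ = D/Vd = 1488/183 ≈ 8.131 mcg/mL.
Before the 6th dose, 5 doses have been given. Superposition: Cmin = C₀·(f + f² + … + f^5).
≈ 8.131 × (0.0721 + 0.0052 + 0.0004 + 0.0000 + 0.0000) ≈ 8.131 × 0.0777 ≈ 0.632 mcg/mL.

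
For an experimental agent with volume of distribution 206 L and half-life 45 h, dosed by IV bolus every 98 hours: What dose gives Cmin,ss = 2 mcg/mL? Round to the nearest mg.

τ/t½ = 98/45 ≈ 2.1778, so f = (1/2)^(98/45) ≈ 0.221016.
Cmin,ss = (D/Vd)·f/(1−f), so D = Cmin,ss·Vd·(1−f)/f.
D = 2 × 206 × (1−f)/f ≈ 2 × 206 × 3.52456 ≈ 1452.12 mg.

1452 mg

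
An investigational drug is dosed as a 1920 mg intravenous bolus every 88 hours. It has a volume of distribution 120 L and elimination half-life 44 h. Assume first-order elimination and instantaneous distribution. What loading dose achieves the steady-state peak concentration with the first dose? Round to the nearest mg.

f = (1/2)^(88/44) ≈ 0.250000; accumulation ratio R = 1/(1−f) ≈ 1.33333.
Loading dose to hit Cmax,ss on first dose: D_load = D_maint·R ≈ 1920 × 1.33333 ≈ 2559.99 mg.

2560 mg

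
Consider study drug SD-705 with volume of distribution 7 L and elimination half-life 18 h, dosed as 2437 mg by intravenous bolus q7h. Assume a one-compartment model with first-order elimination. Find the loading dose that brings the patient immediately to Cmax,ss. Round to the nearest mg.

f = (1/2)^(7/18) ≈ 0.763718; accumulation ratio R = 1/(1−f) ≈ 4.23223.
Loading dose to hit Cmax,ss on first dose: D_load = D_maint·R ≈ 2437 × 4.23223 ≈ 10313.94 mg.

10314 mg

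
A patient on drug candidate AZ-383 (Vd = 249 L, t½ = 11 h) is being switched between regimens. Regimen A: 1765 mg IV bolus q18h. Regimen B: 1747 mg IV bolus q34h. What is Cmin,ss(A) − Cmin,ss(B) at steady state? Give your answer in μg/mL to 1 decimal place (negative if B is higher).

Regimen A: f = (1/2)^(18/11) ≈ 0.3217; Cmin,ss = (1765/249)·f/(1−f) ≈ 3.362 μg/mL.
Regimen B: f = (1/2)^(34/11) ≈ 0.1174; Cmin,ss = (1747/249)·f/(1−f) ≈ 0.933 μg/mL.
Difference ≈ 3.362 − 0.933 ≈ 2.429 μg/mL.

2.4 μg/mL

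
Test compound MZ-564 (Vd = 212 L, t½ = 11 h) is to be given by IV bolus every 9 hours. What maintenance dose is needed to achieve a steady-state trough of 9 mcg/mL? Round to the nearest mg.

1456 mg

τ/t½ = 9/11 ≈ 0.81818, so f = (1/2)^(9/11) ≈ 0.567156.
Cmin,ss = (D/Vd)·f/(1−f), so D = Cmin,ss·Vd·(1−f)/f.
D = 9 × 212 × (1−f)/f ≈ 9 × 212 × 0.76318 ≈ 1456.15 mg.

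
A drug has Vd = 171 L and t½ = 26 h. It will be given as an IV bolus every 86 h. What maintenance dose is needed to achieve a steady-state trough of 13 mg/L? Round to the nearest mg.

τ/t½ = 86/26 ≈ 3.3077, so f = (1/2)^(86/26) ≈ 0.100992.
Cmin,ss = (D/Vd)·f/(1−f), so D = Cmin,ss·Vd·(1−f)/f.
D = 13 × 171 × (1−f)/f ≈ 13 × 171 × 8.90177 ≈ 19788.63 mg.

19789 mg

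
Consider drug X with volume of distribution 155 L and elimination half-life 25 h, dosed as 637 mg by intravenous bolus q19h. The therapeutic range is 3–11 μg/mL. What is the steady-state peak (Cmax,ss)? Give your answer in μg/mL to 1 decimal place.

10.0 μg/mL

Over one 19-h interval, 19/25 ≈ 0.76 half-lives elapse, leaving f ≈ 0.5905 of each dose.
At steady state, accumulation factor R = 1/(1 − e^(−kτ)) ≈ 2.4420.
Single-dose peak C₀ = D/Vd = 637/155 ≈ 4.110 μg/mL.
Steady-state peak Cmax,ss = C₀·R ≈ 4.110 × 2.4420 ≈ 10.037 μg/mL.
Peak 10.0 μg/mL vs MTC 11 μg/mL: below toxic threshold.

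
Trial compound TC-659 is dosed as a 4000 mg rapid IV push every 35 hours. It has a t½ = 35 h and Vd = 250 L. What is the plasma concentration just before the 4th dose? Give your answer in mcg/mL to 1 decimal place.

f = (1/2)^(τ/t½) = (1/2)^(35/35) ≈ 0.5000.
C₀ = D/Vd = 4000/250 ≈ 16.000 mcg/mL.
Before the 4th dose, 3 doses have been given. Superposition: Cmin = C₀·(f + f² + … + f^3).
≈ 16.000 × (0.5000 + 0.2500 + 0.1250) ≈ 16.000 × 0.8750 ≈ 14.000 mcg/mL.

14.0 mcg/mL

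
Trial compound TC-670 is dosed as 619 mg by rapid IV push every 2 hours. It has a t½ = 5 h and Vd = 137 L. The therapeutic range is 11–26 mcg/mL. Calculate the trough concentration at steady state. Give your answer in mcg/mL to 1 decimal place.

14.1 mcg/mL

k = ln2/t½ = ln2/5 ≈ 0.138629 h⁻¹; fraction remaining f = e^(−kτ) = e^(−0.138629×2) ≈ 0.7579.
At steady state, accumulation factor R = 1/(1 − e^(−kτ)) ≈ 4.1305.
Each bolus raises the concentration by D/Vd = 619/137 ≈ 4.518 mcg/mL.
Steady-state peak Cmax,ss = C₀·R ≈ 4.518 × 4.1305 ≈ 18.662 mcg/mL.
One interval later, Cmin,ss = Cmax,ss·e^(−kτ) ≈ 18.662 × 0.7579 ≈ 14.144 mcg/mL.
Trough 14.1 mcg/mL vs MEC 11 mcg/mL: adequate.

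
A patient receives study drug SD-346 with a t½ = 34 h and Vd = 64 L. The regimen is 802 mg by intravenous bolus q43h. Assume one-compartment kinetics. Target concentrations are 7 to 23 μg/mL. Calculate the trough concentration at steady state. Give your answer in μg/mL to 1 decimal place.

8.9 μg/mL

k = ln2/t½ = ln2/34 ≈ 0.020387 h⁻¹; fraction remaining f = e^(−kτ) = e^(−0.020387×43) ≈ 0.4162.
At steady state, accumulation factor R = 1/(1 − e^(−kτ)) ≈ 1.7129.
Each bolus raises the concentration by D/Vd = 802/64 ≈ 12.531 μg/mL.
Cmax,ss = C₀/(1 − f) ≈ 12.531/0.5838 ≈ 21.465 μg/mL.
Steady-state trough Cmin,ss = Cmax,ss·f ≈ 21.465 × 0.4162 ≈ 8.934 μg/mL.
Trough 8.9 μg/mL vs MEC 7 μg/mL: adequate.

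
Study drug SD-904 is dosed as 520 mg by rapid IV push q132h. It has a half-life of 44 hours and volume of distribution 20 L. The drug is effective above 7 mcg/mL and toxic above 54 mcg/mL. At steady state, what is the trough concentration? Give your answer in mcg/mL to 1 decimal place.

τ = 132 h = 3 half-lives, so f = (1/2)^3 = 0.125.
Accumulation ratio R = 1/(1 − f) = 1/0.875 = 8/7.
Single-dose peak C₀ = D/Vd = 520/20 = 26 mcg/mL.
Steady-state peak Cmax,ss = C₀·R = 26 × 8/7 ≈ 29.714 mcg/mL.
Steady-state trough Cmin,ss = Cmax,ss·f ≈ 29.714 × 0.125 ≈ 3.714 mcg/mL.
Trough 3.7 mcg/mL vs MEC 7 mcg/mL: subtherapeutic.

3.7 mcg/mL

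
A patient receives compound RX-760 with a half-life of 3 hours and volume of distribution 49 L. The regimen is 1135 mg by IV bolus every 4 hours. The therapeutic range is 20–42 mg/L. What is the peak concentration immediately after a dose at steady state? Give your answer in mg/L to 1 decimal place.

Over one 4-h interval, 4/3 ≈ 1.3333 half-lives elapse, leaving f ≈ 0.3969 of each dose.
At steady state, accumulation factor R = 1/(1 − e^(−kτ)) ≈ 1.6581.
Each bolus raises the concentration by D/Vd = 1135/49 ≈ 23.163 mg/L.
Steady-state peak Cmax,ss = C₀·R ≈ 23.163 × 1.6581 ≈ 38.407 mg/L.
Peak 38.4 mg/L vs MTC 42 mg/L: below toxic threshold.

38.4 mg/L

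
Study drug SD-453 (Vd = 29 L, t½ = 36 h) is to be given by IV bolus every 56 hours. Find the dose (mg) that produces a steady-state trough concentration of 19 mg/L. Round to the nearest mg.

1069 mg

τ/t½ = 56/36 ≈ 1.5556, so f = (1/2)^(56/36) ≈ 0.340198.
Cmin,ss = (D/Vd)·f/(1−f), so D = Cmin,ss·Vd·(1−f)/f.
D = 19 × 29 × (1−f)/f ≈ 19 × 29 × 1.93946 ≈ 1068.64 mg.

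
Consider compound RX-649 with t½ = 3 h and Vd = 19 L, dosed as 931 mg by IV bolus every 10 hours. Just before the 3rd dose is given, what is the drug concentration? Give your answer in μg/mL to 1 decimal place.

f = (1/2)^(τ/t½) = (1/2)^(10/3) ≈ 0.0992.
C₀ = D/Vd = 931/19 ≈ 49.000 μg/mL.
Before the 3rd dose, 2 doses have been given. Superposition: Cmin = C₀·(f + f²).
≈ 49.000 × (0.0992 + 0.0098) ≈ 49.000 × 0.1090 ≈ 5.341 μg/mL.

5.3 μg/mL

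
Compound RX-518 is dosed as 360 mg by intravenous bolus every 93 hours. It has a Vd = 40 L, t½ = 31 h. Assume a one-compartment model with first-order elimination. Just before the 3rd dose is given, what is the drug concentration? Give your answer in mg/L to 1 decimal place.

f = (1/2)^(τ/t½) = (1/2)^(93/31) ≈ 0.1250.
C₀ = D/Vd = 360/40 ≈ 9.000 mg/L.
Before the 3rd dose, 2 doses have been given. Superposition: Cmin = C₀·(f + f²).
≈ 9.000 × (0.1250 + 0.0156) ≈ 9.000 × 0.1406 ≈ 1.265 mg/L.

1.3 mg/L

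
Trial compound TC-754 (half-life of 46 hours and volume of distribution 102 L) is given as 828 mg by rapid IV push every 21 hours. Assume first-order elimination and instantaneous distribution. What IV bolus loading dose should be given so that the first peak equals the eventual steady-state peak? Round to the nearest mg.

f = (1/2)^(21/46) ≈ 0.728741; accumulation ratio R = 1/(1−f) ≈ 3.68651.
Loading dose to hit Cmax,ss on first dose: D_load = D_maint·R ≈ 828 × 3.68651 ≈ 3052.43 mg.

3052 mg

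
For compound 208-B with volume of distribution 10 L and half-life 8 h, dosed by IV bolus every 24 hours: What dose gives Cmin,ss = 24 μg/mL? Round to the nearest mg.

1680 mg

τ/t½ = 24/8 ≈ 3, so f = (1/2)^(24/8) ≈ 0.125000.
Cmin,ss = (D/Vd)·f/(1−f), so D = Cmin,ss·Vd·(1−f)/f.
D = 24 × 10 × (1−f)/f ≈ 24 × 10 × 7.00000 ≈ 1680.00 mg.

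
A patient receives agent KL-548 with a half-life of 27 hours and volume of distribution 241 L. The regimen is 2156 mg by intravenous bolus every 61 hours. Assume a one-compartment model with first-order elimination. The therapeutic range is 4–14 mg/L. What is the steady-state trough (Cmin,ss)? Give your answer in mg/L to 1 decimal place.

2.4 mg/L

k = ln2/t½ = ln2/27 ≈ 0.025672 h⁻¹; fraction remaining f = e^(−kτ) = e^(−0.025672×61) ≈ 0.2089.
At steady state, accumulation factor R = 1/(1 − e^(−kτ)) ≈ 1.2641.
Single-dose peak C₀ = D/Vd = 2156/241 ≈ 8.946 mg/L.
Steady-state peak Cmax,ss = C₀·R ≈ 8.946 × 1.2641 ≈ 11.309 mg/L.
Steady-state trough Cmin,ss = Cmax,ss·f ≈ 11.309 × 0.2089 ≈ 2.362 mg/L.
Trough 2.4 mg/L vs MEC 4 mg/L: subtherapeutic.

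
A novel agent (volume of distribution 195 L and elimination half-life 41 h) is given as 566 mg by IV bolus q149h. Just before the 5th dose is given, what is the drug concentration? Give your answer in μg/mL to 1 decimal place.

f = (1/2)^(τ/t½) = (1/2)^(149/41) ≈ 0.0805.
C₀ = D/Vd = 566/195 ≈ 2.903 μg/mL.
Before the 5th dose, 4 doses have been given. Superposition: Cmin = C₀·(f + f² + … + f^4).
≈ 2.903 × (0.0805 + 0.0065 + 0.0005 + 0.0000) ≈ 2.903 × 0.0875 ≈ 0.254 μg/mL.

0.3 μg/mL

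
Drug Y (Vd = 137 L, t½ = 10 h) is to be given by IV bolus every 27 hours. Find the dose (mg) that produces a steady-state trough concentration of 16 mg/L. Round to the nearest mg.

τ/t½ = 27/10 ≈ 2.7, so f = (1/2)^(27/10) ≈ 0.153893.
Cmin,ss = (D/Vd)·f/(1−f), so D = Cmin,ss·Vd·(1−f)/f.
D = 16 × 137 × (1−f)/f ≈ 16 × 137 × 5.49802 ≈ 12051.66 mg.

12052 mg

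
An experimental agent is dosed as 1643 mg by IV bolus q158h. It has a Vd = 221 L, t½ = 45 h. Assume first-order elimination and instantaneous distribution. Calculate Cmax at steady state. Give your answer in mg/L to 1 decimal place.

8.1 mg/L

τ/t½ = 158/45 ≈ 3.5111, so fraction remaining f = (1/2)^(158/45) ≈ 0.0877.
Accumulation ratio R = 1/(1 − f) ≈ 1/0.9123 ≈ 1.0961.
Each bolus raises the concentration by D/Vd = 1643/221 ≈ 7.434 mg/L.
Cmax,ss = C₀/(1 − f) ≈ 7.434/0.9123 ≈ 8.149 mg/L.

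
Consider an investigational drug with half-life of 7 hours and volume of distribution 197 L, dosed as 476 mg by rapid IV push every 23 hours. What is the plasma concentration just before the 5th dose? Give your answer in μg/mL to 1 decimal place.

f = (1/2)^(τ/t½) = (1/2)^(23/7) ≈ 0.1025.
C₀ = D/Vd = 476/197 ≈ 2.416 μg/mL.
Before the 5th dose, 4 doses have been given. Superposition: Cmin = C₀·(f + f² + … + f^4).
≈ 2.416 × (0.1025 + 0.0105 + 0.0011 + 0.0001) ≈ 2.416 × 0.1142 ≈ 0.276 μg/mL.

0.3 μg/mL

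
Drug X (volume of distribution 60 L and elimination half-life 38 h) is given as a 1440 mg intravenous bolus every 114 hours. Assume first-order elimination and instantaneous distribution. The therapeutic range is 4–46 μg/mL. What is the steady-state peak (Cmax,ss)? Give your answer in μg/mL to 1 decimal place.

27.4 μg/mL

The dosing interval is 3 half-lives, so f = 2^(−3) = 0.125.
At steady state, R = 1/(1 − 0.125) = 8/7.
Single-dose peak C₀ = D/Vd = 1440/60 = 24 μg/mL.
Steady-state peak Cmax,ss = C₀·R = 24 × 8/7 ≈ 27.429 μg/mL.
Peak 27.4 μg/mL vs MTC 46 μg/mL: below toxic threshold.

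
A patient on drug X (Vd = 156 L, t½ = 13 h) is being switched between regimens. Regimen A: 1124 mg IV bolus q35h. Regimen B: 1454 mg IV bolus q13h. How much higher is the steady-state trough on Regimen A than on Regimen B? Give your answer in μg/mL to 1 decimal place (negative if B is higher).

-8.0 μg/mL

Regimen A: f = (1/2)^(35/13) ≈ 0.1547; Cmin,ss = (1124/156)·f/(1−f) ≈ 1.319 μg/mL.
Regimen B: f = (1/2)^(13/13) ≈ 0.5000; Cmin,ss = (1454/156)·f/(1−f) ≈ 9.321 μg/mL.
Difference ≈ 1.319 − 9.321 ≈ -8.002 μg/mL.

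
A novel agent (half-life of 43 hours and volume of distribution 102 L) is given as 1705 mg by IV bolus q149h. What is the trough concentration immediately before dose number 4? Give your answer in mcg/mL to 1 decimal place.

f = (1/2)^(τ/t½) = (1/2)^(149/43) ≈ 0.0906.
C₀ = D/Vd = 1705/102 ≈ 16.716 mcg/mL.
Before the 4th dose, 3 doses have been given. Superposition: Cmin = C₀·(f + f² + … + f^3).
≈ 16.716 × (0.0906 + 0.0082 + 0.0007) ≈ 16.716 × 0.0995 ≈ 1.663 mcg/mL.

1.7 mcg/mL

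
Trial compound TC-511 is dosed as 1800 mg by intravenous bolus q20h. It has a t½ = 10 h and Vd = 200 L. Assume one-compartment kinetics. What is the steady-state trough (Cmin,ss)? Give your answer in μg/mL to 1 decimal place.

τ = 20 h = 2 half-lives, so f = (1/2)^2 = 0.25.
Accumulation ratio R = 1/(1 − f) = 1/0.75 = 4/3.
Single-dose peak C₀ = D/Vd = 1800/200 = 9 μg/mL.
Steady-state peak Cmax,ss = C₀·R = 9 × 4/3 ≈ 12.000 μg/mL.
Steady-state trough Cmin,ss = Cmax,ss·f ≈ 12.000 × 0.25 ≈ 3.000 μg/mL.

3.0 μg/mL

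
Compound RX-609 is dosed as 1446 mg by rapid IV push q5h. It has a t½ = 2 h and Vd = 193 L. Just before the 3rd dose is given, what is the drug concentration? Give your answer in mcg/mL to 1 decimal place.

f = (1/2)^(τ/t½) = (1/2)^(5/2) ≈ 0.1768.
C₀ = D/Vd = 1446/193 ≈ 7.492 mcg/mL.
Before the 3rd dose, 2 doses have been given. Superposition: Cmin = C₀·(f + f²).
≈ 7.492 × (0.1768 + 0.0313) ≈ 7.492 × 0.2081 ≈ 1.559 mcg/mL.

1.6 mcg/mL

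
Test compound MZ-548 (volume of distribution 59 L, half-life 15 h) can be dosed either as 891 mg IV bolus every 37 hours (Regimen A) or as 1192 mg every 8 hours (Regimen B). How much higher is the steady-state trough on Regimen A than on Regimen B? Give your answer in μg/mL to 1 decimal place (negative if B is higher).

Regimen A: f = (1/2)^(37/15) ≈ 0.1809; Cmin,ss = (891/59)·f/(1−f) ≈ 3.335 μg/mL.
Regimen B: f = (1/2)^(8/15) ≈ 0.6910; Cmin,ss = (1192/59)·f/(1−f) ≈ 45.180 μg/mL.
Difference ≈ 3.335 − 45.180 ≈ -41.845 μg/mL.

-41.8 μg/mL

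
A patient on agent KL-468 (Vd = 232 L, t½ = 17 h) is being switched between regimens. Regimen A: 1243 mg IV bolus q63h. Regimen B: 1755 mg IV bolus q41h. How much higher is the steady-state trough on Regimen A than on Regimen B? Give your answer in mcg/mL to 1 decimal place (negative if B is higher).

-1.3 mcg/mL

Regimen A: f = (1/2)^(63/17) ≈ 0.0766; Cmin,ss = (1243/232)·f/(1−f) ≈ 0.444 mcg/mL.
Regimen B: f = (1/2)^(41/17) ≈ 0.1879; Cmin,ss = (1755/232)·f/(1−f) ≈ 1.750 mcg/mL.
Difference ≈ 0.444 − 1.750 ≈ -1.306 mcg/mL.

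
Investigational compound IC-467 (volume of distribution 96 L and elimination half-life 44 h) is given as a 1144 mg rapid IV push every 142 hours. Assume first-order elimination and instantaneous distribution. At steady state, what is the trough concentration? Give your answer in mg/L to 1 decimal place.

1.4 mg/L

τ/t½ = 142/44 ≈ 3.2273, so fraction remaining f = (1/2)^(142/44) ≈ 0.1068.
At steady state, accumulation factor R = 1/(1 − e^(−kτ)) ≈ 1.1196.
Single-dose peak C₀ = D/Vd = 1144/96 ≈ 11.917 mg/L.
Cmax,ss = C₀/(1 − f) ≈ 11.917/0.8932 ≈ 13.342 mg/L.
One interval later, Cmin,ss = Cmax,ss·e^(−kτ) ≈ 13.342 × 0.1068 ≈ 1.425 mg/L.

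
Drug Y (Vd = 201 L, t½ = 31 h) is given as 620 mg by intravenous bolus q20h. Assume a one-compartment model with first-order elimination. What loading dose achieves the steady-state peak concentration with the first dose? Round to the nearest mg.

f = (1/2)^(20/31) ≈ 0.639421; accumulation ratio R = 1/(1−f) ≈ 2.77332.
Loading dose to hit Cmax,ss on first dose: D_load = D_maint·R ≈ 620 × 2.77332 ≈ 1719.46 mg.

1719 mg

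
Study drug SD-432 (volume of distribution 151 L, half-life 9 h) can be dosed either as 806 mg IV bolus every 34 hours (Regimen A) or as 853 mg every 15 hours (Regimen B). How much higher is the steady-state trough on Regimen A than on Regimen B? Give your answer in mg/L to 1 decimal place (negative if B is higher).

-2.2 mg/L

Regimen A: f = (1/2)^(34/9) ≈ 0.0729; Cmin,ss = (806/151)·f/(1−f) ≈ 0.420 mg/L.
Regimen B: f = (1/2)^(15/9) ≈ 0.3150; Cmin,ss = (853/151)·f/(1−f) ≈ 2.598 mg/L.
Difference ≈ 0.420 − 2.598 ≈ -2.178 mg/L.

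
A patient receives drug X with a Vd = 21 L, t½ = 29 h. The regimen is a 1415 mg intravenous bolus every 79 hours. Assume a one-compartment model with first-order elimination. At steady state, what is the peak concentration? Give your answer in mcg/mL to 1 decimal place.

τ/t½ = 79/29 ≈ 2.7241, so fraction remaining f = (1/2)^(79/29) ≈ 0.1513.
At steady state, accumulation factor R = 1/(1 − e^(−kτ)) ≈ 1.1783.
Each bolus raises the concentration by D/Vd = 1415/21 ≈ 67.381 mcg/mL.
Cmax,ss = C₀/(1 − f) ≈ 67.381/0.8487 ≈ 79.393 mcg/mL.

79.4 mcg/mL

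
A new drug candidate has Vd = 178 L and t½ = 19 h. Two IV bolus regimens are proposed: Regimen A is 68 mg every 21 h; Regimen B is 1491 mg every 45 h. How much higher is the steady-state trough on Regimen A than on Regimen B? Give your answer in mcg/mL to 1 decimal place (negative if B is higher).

-1.7 mcg/mL

Regimen A: f = (1/2)^(21/19) ≈ 0.4648; Cmin,ss = (68/178)·f/(1−f) ≈ 0.332 mcg/mL.
Regimen B: f = (1/2)^(45/19) ≈ 0.1937; Cmin,ss = (1491/178)·f/(1−f) ≈ 2.012 mcg/mL.
Difference ≈ 0.332 − 2.012 ≈ -1.680 mcg/mL.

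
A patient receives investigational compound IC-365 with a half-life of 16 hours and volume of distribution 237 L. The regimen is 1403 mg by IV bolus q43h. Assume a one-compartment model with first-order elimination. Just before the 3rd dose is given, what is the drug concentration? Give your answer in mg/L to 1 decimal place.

f = (1/2)^(τ/t½) = (1/2)^(43/16) ≈ 0.1552.
C₀ = D/Vd = 1403/237 ≈ 5.920 mg/L.
Before the 3rd dose, 2 doses have been given. Superposition: Cmin = C₀·(f + f²).
≈ 5.920 × (0.1552 + 0.0241) ≈ 5.920 × 0.1793 ≈ 1.061 mg/L.

1.1 mg/L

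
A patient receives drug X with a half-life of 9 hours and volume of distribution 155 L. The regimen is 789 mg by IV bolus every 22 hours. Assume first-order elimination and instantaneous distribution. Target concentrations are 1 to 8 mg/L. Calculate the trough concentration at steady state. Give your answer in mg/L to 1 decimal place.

1.1 mg/L

k = ln2/t½ = ln2/9 ≈ 0.077016 h⁻¹; fraction remaining f = e^(−kτ) = e^(−0.077016×22) ≈ 0.1837.
Single-dose peak C₀ = D/Vd = 789/155 ≈ 5.090 mg/L.
Steady-state trough Cmin,ss = C₀·f/(1−f) ≈ 5.090 × 0.1837/0.8163 ≈ 1.145 mg/L.
Trough 1.1 mg/L vs MEC 1 mg/L: adequate.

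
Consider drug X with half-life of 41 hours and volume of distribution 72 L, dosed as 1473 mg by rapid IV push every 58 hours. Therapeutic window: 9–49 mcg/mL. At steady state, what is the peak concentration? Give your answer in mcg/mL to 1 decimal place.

32.7 mcg/mL

τ/t½ = 58/41 ≈ 1.4146, so fraction remaining f = (1/2)^(58/41) ≈ 0.3751.
At steady state, accumulation factor R = 1/(1 − e^(−kτ)) ≈ 1.6003.
Single-dose peak C₀ = D/Vd = 1473/72 ≈ 20.458 mcg/mL.
Cmax,ss = C₀/(1 − f) ≈ 20.458/0.6249 ≈ 32.738 mcg/mL.
Peak 32.7 mcg/mL vs MTC 49 mcg/mL: below toxic threshold.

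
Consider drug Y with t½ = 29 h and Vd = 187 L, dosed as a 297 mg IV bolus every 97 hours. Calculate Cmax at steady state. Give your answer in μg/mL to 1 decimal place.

Over one 97-h interval, 97/29 ≈ 3.3448 half-lives elapse, leaving f ≈ 0.0984 of each dose.
At steady state, accumulation factor R = 1/(1 − e^(−kτ)) ≈ 1.1091.
Each bolus raises the concentration by D/Vd = 297/187 ≈ 1.588 μg/mL.
Steady-state peak Cmax,ss = C₀·R ≈ 1.588 × 1.1091 ≈ 1.761 μg/mL.

1.8 μg/mL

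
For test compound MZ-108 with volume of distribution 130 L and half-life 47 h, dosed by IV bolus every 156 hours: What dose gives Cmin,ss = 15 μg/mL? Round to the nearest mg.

17512 mg

τ/t½ = 156/47 ≈ 3.3191, so f = (1/2)^(156/47) ≈ 0.100193.
Cmin,ss = (D/Vd)·f/(1−f), so D = Cmin,ss·Vd·(1−f)/f.
D = 15 × 130 × (1−f)/f ≈ 15 × 130 × 8.98074 ≈ 17512.44 mg.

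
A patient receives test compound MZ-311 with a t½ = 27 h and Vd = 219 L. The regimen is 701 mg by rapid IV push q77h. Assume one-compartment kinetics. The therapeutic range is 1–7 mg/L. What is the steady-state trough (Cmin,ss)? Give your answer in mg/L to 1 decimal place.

0.5 mg/L

τ/t½ = 77/27 ≈ 2.8519, so fraction remaining f = (1/2)^(77/27) ≈ 0.1385.
Single-dose peak C₀ = D/Vd = 701/219 ≈ 3.201 mg/L.
Steady-state trough Cmin,ss = C₀·f/(1−f) ≈ 3.201 × 0.1385/0.8615 ≈ 0.515 mg/L.
Trough 0.5 mg/L vs MEC 1 mg/L: subtherapeutic.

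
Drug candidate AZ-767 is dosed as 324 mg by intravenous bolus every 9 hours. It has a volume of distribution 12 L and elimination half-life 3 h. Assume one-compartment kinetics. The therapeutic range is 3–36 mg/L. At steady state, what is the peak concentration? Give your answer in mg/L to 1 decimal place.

30.9 mg/L

τ = 9 h = 3 half-lives, so f = (1/2)^3 = 0.125.
Accumulation ratio R = 1/(1 − f) = 1/0.875 = 8/7.
Single-dose peak C₀ = D/Vd = 324/12 = 27 mg/L.
Steady-state peak Cmax,ss = C₀·R = 27 × 8/7 ≈ 30.857 mg/L.
Peak 30.9 mg/L vs MTC 36 mg/L: below toxic threshold.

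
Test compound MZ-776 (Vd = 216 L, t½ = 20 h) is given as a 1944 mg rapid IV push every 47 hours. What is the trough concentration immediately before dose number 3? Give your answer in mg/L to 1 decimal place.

f = (1/2)^(τ/t½) = (1/2)^(47/20) ≈ 0.1961.
C₀ = D/Vd = 1944/216 ≈ 9.000 mg/L.
Before the 3rd dose, 2 doses have been given. Superposition: Cmin = C₀·(f + f²).
≈ 9.000 × (0.1961 + 0.0385) ≈ 9.000 × 0.2346 ≈ 2.111 mg/L.

2.1 mg/L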